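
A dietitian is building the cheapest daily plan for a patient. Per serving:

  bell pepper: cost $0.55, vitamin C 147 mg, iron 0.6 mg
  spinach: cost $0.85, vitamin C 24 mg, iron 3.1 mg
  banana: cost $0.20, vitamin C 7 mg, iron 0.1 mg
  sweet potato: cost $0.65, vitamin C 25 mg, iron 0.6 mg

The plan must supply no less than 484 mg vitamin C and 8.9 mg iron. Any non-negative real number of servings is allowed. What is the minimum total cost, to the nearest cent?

Check every corner: each single food scaled to meet both minima, and each pair solved so both constraints bind.
bell pepper only: max(484/147, 8.9/0.6) = 14.83 servings → $8.16.
spinach only: max(484/24, 8.9/3.1) = 20.17 servings → $17.14.
banana only: max(484/7, 8.9/0.1) = 89 servings → $17.80.
sweet potato only: max(484/25, 8.9/0.6) = 19.36 servings → $12.58.
bell pepper + spinach with both tight: 2.916 servings and 2.307 servings → $3.56.
bell pepper + banana: the both-tight solution has a negative serving — not a feasible corner.
bell pepper + sweet potato with both tight: 0.9276 servings and 13.91 servings → $9.55.
spinach + banana with both tight: 0.7202 servings and 66.67 servings → $13.95.
spinach + sweet potato with both targets exact would need a negative amount; discard.
banana + sweet potato with both tight: 39.94 servings and 8.176 servings → $13.30.
So the least-cost plan costs $3.56.

$3.56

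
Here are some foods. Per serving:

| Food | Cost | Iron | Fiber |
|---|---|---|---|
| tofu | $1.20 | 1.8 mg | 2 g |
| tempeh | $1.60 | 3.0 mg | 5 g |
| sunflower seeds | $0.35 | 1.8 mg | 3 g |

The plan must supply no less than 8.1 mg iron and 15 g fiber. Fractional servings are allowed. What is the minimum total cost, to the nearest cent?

tofu only: max(8.1/1.8, 15/2) = 7.5 servings → $9.00.
tempeh only: max(8.1/3.0, 15/5) = 3 servings → $4.80.
sunflower seeds only: max(8.1/1.8, 15/3) = 5 servings → $1.75.
tofu + tempeh: the both-tight solution has a negative serving — not a feasible corner.
tofu + sunflower seeds: intersection lies outside the first quadrant.
tempeh + sunflower seeds (both tight): parallel constraints — no distinct corner.
So the least-cost plan costs $1.75.

$1.75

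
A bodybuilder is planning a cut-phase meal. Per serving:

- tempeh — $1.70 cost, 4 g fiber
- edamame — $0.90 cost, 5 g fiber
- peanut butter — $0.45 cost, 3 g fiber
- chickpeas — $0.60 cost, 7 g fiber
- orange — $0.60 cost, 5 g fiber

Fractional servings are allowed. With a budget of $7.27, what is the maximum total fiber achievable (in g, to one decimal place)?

84.8 g

Fiber per dollar: chickpeas 11.67, orange 8.333, peanut butter 6.667, edamame 5.556, tempeh 2.353.
With no serving limits, spend the whole cost allowance on chickpeas: $7.27 / $0.60 × 7 g = 84.8 g.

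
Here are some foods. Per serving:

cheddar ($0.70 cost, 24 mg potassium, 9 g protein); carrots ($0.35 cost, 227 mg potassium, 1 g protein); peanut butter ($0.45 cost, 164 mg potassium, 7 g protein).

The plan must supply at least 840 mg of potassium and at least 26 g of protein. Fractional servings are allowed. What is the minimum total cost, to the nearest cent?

cheddar only: max(840/24, 26/9) = 35 servings → $24.50.
carrots only: max(840/227, 26/1) = 26 servings → $9.10.
peanut butter only: max(840/164, 26/7) = 5.122 servings → $2.30.
cheddar + carrots with both tight: 2.507 servings and 3.435 servings → $2.96.
cheddar + peanut butter: the both-tight solution has a negative serving — not a feasible corner.
carrots + peanut butter with both tight: 1.134 servings and 3.552 servings → $2.00.
So the least-cost plan costs $2.00.

$2.00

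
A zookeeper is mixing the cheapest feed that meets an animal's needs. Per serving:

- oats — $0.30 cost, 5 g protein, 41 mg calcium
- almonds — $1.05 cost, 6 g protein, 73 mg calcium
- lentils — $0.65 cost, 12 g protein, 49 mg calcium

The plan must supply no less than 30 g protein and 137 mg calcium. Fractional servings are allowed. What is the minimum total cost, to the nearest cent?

$1.65

Compare the cost at each extreme point of the feasible region.
oats only: max(30/5, 137/41) = 6 servings → $1.80.
almonds only: max(30/6, 137/73) = 5 servings → $5.25.
lentils only: max(30/12, 137/49) = 2.796 servings → $1.82.
oats + almonds with both targets exact would need a negative amount; discard.
oats + lentils with both tight: 0.7045 servings and 2.206 servings → $1.65.
almonds + lentils with both tight: 0.299 servings and 2.351 servings → $1.84.
The minimum over all feasible corners is $1.65.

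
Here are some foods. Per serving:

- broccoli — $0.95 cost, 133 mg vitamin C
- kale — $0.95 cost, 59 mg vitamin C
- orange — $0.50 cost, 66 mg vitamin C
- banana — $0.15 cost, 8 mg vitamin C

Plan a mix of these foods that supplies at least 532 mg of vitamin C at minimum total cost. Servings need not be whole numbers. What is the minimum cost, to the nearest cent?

Cost per mg of vitamin C: broccoli $0.0071, orange $0.0076, kale $0.0161, banana $0.0187.
With no serving limits, use only broccoli: 532 mg / 133 mg = 4 servings × $0.95 = $3.80.

$3.80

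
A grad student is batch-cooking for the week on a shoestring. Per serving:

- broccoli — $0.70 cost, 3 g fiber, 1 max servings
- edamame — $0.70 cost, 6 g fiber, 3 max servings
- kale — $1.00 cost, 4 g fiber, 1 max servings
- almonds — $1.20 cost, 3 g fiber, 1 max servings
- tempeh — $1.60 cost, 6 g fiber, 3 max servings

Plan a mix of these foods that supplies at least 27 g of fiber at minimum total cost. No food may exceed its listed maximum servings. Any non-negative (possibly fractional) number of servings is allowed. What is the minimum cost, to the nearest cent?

$4.33

Cost per g of fiber: edamame $0.1167, broccoli $0.2333, kale $0.2500, tempeh $0.2667, almonds $0.4000.
Take 3 servings of edamame: +18.0 g fiber for $2.10 (total $2.10, still need 9.0 g).
Take 1 serving of broccoli: +3.0 g fiber for $0.70 (total $2.80, still need 6.0 g).
Take 1 serving of kale: +4.0 g fiber for $1.00 (total $3.80, still need 2.0 g).
Take 0.3333 servings of tempeh: +2.0 g fiber for $0.53 (total $4.33, still need 0.0 g).
Greedy by cheapest-per-g is optimal for a single linear constraint, so the minimum cost is $4.33.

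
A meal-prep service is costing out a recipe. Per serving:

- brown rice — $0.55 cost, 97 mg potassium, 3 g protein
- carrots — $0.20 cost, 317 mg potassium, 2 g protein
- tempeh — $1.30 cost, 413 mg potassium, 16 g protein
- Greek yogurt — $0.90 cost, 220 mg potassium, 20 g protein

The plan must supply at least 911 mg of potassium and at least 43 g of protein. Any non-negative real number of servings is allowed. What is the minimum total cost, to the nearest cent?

$2.10

Two binding constraints pin down two serving amounts, so the optimal mix uses at most two foods. The candidates are each food alone (scaled to the tighter of potassium/protein) and each pair with both constraints tight.
brown rice only: max(911/97, 43/3) = 14.33 servings → $7.88.
carrots only: max(911/317, 43/2) = 21.5 servings → $4.30.
tempeh only: max(911/413, 43/16) = 2.688 servings → $3.49.
Greek yogurt only: max(911/220, 43/20) = 4.141 servings → $3.73.
brown rice + carrots with both targets exact would need a negative amount; discard.
brown rice + tempeh with both targets exact would need a negative amount; discard.
brown rice + Greek yogurt with both tight: 6.844 servings and 1.123 servings → $4.78.
carrots + tempeh: the both-tight solution has a negative serving — not a feasible corner.
carrots + Greek yogurt with both tight: 1.485 servings and 2.002 servings → $2.10.
tempeh + Greek yogurt with both tight: 1.848 servings and 0.6715 servings → $3.01.
The minimum over all feasible corners is $2.10.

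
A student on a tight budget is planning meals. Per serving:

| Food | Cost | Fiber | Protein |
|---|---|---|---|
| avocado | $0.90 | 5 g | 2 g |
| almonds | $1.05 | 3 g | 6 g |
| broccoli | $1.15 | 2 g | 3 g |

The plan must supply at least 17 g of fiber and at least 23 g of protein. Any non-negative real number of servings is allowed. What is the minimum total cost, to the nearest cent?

Two binding constraints pin down two serving amounts, so the optimal mix uses at most two foods. The candidates are each food alone (scaled to the tighter of fiber/protein) and each pair with both constraints tight.
avocado only: max(17/5, 23/2) = 11.5 servings → $10.35.
almonds only: max(17/3, 23/6) = 5.667 servings → $5.95.
broccoli only: max(17/2, 23/3) = 8.5 servings → $9.78.
avocado + almonds with both tight: 1.375 servings and 3.375 servings → $4.78.
avocado + broccoli with both tight: 0.4545 servings and 7.364 servings → $8.88.
almonds + broccoli: intersection lies outside the first quadrant.
So the least-cost plan costs $4.78.

$4.78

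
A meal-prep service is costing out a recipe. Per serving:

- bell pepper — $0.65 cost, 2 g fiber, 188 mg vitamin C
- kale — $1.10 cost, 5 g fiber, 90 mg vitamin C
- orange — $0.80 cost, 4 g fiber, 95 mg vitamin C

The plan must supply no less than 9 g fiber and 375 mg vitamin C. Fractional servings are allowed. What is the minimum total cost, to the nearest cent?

Two binding constraints pin down two serving amounts, so the optimal mix uses at most two foods. The candidates are each food alone (scaled to the tighter of fiber/vitamin C) and each pair with both constraints tight.
bell pepper only: max(9/2, 375/188) = 4.5 servings → $2.92.
kale only: max(9/5, 375/90) = 4.167 servings → $4.58.
orange only: max(9/4, 375/95) = 3.947 servings → $3.16.
bell pepper + kale with both tight: 1.401 servings and 1.239 servings → $2.27.
bell pepper + orange with both tight: 1.148 servings and 1.676 servings → $2.09.
kale + orange: intersection lies outside the first quadrant.
So the least-cost plan costs $2.09.

$2.09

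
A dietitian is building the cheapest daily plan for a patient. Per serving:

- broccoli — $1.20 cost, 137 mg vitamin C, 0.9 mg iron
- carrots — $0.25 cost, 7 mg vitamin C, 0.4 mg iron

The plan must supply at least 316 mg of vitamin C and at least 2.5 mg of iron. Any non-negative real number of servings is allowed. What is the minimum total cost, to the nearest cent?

$2.99

At the optimum either one food covers both requirements or two foods hit both targets exactly; no other combination can be cheaper.
broccoli only: max(316/137, 2.5/0.9) = 2.778 servings → $3.33.
carrots only: max(316/7, 2.5/0.4) = 45.14 servings → $11.29.
broccoli + carrots with both tight: 2.245 servings and 1.198 servings → $2.99.
So the least-cost plan costs $2.99.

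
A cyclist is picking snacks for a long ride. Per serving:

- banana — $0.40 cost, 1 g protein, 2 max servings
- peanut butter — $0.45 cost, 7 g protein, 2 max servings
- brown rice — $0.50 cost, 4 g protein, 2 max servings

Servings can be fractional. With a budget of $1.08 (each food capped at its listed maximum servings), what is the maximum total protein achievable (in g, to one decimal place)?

Protein per dollar: peanut butter 15.56, brown rice 8, banana 2.5.
Take 2 servings of peanut butter: spends $0.90, +14.0 g protein (running total 14.0 g).
Take 0.36 servings of brown rice: spends $0.18, +1.4 g protein (running total 15.4 g).
Filling greedily by protein-per-dollar is optimal for one linear limit, giving 15.4 g.

15.4 g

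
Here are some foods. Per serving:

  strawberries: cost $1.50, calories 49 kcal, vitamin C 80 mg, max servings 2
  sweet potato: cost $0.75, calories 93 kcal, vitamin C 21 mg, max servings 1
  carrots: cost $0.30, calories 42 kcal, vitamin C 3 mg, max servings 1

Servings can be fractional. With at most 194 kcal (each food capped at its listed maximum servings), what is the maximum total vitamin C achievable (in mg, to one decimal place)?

181.2 mg

Vitamin C per kcal: strawberries 1.633, sweet potato 0.2258, carrots 0.07143.
Take 2 servings of strawberries: uses 98 kcal, +160.0 mg vitamin C (running total 160.0 mg).
Take 1 serving of sweet potato: uses 93 kcal, +21.0 mg vitamin C (running total 181.0 mg).
Take 0.07143 servings of carrots: uses 3 kcal, +0.2 mg vitamin C (running total 181.2 mg).
Greedy by best ratio exhausts the calories allowance optimally: 181.2 mg.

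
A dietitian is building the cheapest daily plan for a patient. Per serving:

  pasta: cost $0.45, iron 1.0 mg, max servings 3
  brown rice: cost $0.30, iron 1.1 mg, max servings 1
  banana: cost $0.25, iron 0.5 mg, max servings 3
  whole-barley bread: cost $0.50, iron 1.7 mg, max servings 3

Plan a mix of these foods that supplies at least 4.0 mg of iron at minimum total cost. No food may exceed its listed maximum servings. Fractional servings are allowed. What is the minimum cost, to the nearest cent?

Cost per mg of iron: brown rice $0.2727, whole-barley bread $0.2941, pasta $0.4500, banana $0.5000.
Take 1 serving of brown rice: +1.1 mg iron for $0.30 (total $0.30, still need 2.9 mg).
Take 1.706 servings of whole-barley bread: +2.9 mg iron for $0.85 (total $1.15, still need 0.0 mg).
Filling from the cheapest source first is optimal under one linear minimum: $1.15.

$1.15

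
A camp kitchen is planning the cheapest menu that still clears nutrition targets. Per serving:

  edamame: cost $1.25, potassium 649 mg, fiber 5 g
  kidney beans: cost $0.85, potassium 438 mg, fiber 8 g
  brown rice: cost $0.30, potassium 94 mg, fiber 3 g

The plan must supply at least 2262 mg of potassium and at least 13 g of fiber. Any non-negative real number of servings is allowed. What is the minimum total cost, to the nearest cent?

$4.36

Compare the cost at each extreme point of the feasible region.
edamame only: max(2262/649, 13/5) = 3.485 servings → $4.36.
kidney beans only: max(2262/438, 13/8) = 5.164 servings → $4.39.
brown rice only: max(2262/94, 13/3) = 24.06 servings → $7.22.
edamame + kidney beans: intersection lies outside the first quadrant.
edamame + brown rice with both targets exact would need a negative amount; discard.
kidney beans + brown rice: the both-tight solution has a negative serving — not a feasible corner.
Cheapest feasible corner: $4.36.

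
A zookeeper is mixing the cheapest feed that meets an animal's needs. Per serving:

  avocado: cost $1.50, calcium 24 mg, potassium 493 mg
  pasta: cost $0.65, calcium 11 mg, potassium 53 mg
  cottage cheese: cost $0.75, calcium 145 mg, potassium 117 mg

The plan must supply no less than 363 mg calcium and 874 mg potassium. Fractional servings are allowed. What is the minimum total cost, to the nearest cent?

$3.57

This is a tiny linear program; its minimum lies at a vertex of the feasible set. List the vertices and price them.
avocado only: max(363/24, 874/493) = 15.12 servings → $22.69.
pasta only: max(363/11, 874/53) = 33 servings → $21.45.
cottage cheese only: max(363/145, 874/117) = 7.47 servings → $5.60.
avocado + pasta: the both-tight solution has a negative serving — not a feasible corner.
avocado + cottage cheese with both tight: 1.227 servings and 2.3 servings → $3.57.
pasta + cottage cheese with both tight: 13.17 servings and 1.504 servings → $9.69.
The minimum over all feasible corners is $3.57.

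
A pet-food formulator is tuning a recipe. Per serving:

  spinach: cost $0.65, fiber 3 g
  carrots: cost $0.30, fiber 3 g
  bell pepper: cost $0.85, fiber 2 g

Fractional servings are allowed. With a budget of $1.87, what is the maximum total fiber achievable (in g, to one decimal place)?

Fiber per dollar: carrots 10, spinach 4.615, bell pepper 2.353.
With no serving limits, spend the whole cost allowance on carrots: $1.87 / $0.30 × 3 g = 18.7 g.

18.7 g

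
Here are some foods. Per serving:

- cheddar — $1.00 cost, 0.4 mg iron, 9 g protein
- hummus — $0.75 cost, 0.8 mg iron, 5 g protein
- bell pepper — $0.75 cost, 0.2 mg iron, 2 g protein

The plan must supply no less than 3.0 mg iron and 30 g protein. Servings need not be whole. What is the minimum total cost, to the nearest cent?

$3.89

An LP optimum is at a vertex; with two nutrient constraints at most two foods are used. Check each candidate.
cheddar only: max(3.0/0.4, 30/9) = 7.5 servings → $7.50.
hummus only: max(3.0/0.8, 30/5) = 6 servings → $4.50.
bell pepper only: max(3.0/0.2, 30/2) = 15 servings → $11.25.
cheddar + hummus with both tight: 1.731 servings and 2.885 servings → $3.89.
cheddar + bell pepper with both tight: 0 servings and 15 servings → $11.25.
hummus + bell pepper with both tight: 0 servings and 15 servings → $11.25.
The minimum over all feasible corners is $3.89.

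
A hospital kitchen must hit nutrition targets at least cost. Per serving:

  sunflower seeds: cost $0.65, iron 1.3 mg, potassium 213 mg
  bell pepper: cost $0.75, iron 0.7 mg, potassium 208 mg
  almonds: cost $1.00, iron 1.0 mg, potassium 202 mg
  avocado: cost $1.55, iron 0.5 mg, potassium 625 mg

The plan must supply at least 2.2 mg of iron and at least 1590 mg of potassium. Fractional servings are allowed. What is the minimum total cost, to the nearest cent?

$4.04

With two linear requirements the optimum uses one or two foods; enumerate the corners.
sunflower seeds only: max(2.2/1.3, 1590/213) = 7.465 servings → $4.85.
bell pepper only: max(2.2/0.7, 1590/208) = 7.644 servings → $5.73.
almonds only: max(2.2/1.0, 1590/202) = 7.871 servings → $7.87.
avocado only: max(2.2/0.5, 1590/625) = 4.4 servings → $6.82.
sunflower seeds + bell pepper: the both-tight solution has a negative serving — not a feasible corner.
sunflower seeds + almonds with both targets exact would need a negative amount; discard.
sunflower seeds + avocado with both tight: 0.8215 servings and 2.264 servings → $4.04.
bell pepper + almonds: intersection lies outside the first quadrant.
bell pepper + avocado with both tight: 1.739 servings and 1.965 servings → $4.35.
almonds + avocado with both tight: 1.107 servings and 2.186 servings → $4.50.
Cheapest feasible corner: $4.04.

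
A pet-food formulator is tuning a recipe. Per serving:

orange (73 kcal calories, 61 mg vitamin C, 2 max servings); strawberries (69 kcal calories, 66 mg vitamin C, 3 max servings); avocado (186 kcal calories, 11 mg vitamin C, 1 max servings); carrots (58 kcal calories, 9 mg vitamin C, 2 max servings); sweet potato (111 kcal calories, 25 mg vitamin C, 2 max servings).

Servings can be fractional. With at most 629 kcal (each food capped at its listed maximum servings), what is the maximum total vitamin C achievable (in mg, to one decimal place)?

378.4 mg

Vitamin C per kcal: strawberries 0.9565, orange 0.8356, sweet potato 0.2252, carrots 0.1552, avocado 0.05914.
Take 3 servings of strawberries: uses 207 kcal, +198.0 mg vitamin C (running total 198.0 mg).
Take 2 servings of orange: uses 146 kcal, +122.0 mg vitamin C (running total 320.0 mg).
Take 2 servings of sweet potato: uses 222 kcal, +50.0 mg vitamin C (running total 370.0 mg).
Take 0.931 servings of carrots: uses 54 kcal, +8.4 mg vitamin C (running total 378.4 mg).
Greedy by best ratio exhausts the calories allowance optimally: 378.4 mg.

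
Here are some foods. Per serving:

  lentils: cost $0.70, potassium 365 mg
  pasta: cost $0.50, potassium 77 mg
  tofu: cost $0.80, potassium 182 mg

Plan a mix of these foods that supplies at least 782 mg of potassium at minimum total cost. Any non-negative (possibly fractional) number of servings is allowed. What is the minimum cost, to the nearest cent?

Cost per mg of potassium: lentils $0.0019, tofu $0.0044, pasta $0.0065.
With no serving limits, use only lentils: 782 mg / 365 mg = 2.142 servings × $0.70 = $1.50.

$1.50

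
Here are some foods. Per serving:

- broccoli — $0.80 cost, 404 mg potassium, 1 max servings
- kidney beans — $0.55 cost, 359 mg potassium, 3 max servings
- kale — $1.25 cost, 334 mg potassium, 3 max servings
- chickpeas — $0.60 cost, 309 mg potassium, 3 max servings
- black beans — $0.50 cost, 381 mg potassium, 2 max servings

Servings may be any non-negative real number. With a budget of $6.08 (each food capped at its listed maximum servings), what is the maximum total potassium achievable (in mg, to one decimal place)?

Potassium per dollar: black beans 762, kidney beans 652.7, chickpeas 515, broccoli 505, kale 267.2.
Take 2 servings of black beans: spends $1.00, +762.0 mg potassium (running total 762.0 mg).
Take 3 servings of kidney beans: spends $1.65, +1077.0 mg potassium (running total 1839.0 mg).
Take 3 servings of chickpeas: spends $1.80, +927.0 mg potassium (running total 2766.0 mg).
Take 1 serving of broccoli: spends $0.80, +404.0 mg potassium (running total 3170.0 mg).
Take 0.664 servings of kale: spends $0.83, +221.8 mg potassium (running total 3391.8 mg).
Filling greedily by potassium-per-dollar is optimal for one linear limit, giving 3391.8 mg.

3391.8 mg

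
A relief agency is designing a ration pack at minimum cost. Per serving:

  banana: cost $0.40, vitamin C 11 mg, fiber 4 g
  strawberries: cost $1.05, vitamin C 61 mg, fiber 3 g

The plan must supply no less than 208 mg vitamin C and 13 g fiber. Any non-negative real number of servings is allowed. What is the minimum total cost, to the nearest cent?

$3.75

This is a tiny linear program; its minimum lies at a vertex of the feasible set. List the vertices and price them.
banana only: max(208/11, 13/4) = 18.91 servings → $7.56.
strawberries only: max(208/61, 13/3) = 4.333 servings → $4.55.
banana + strawberries with both tight: 0.8009 servings and 3.265 servings → $3.75.
Cheapest feasible corner: $3.75.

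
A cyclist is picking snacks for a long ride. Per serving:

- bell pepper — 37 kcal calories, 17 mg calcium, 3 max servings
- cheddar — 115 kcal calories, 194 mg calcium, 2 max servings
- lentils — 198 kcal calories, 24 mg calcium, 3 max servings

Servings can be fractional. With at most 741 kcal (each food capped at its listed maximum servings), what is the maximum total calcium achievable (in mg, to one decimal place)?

Calcium per kcal: cheddar 1.687, bell pepper 0.4595, lentils 0.1212.
Take 2 servings of cheddar: uses 230 kcal, +388.0 mg calcium (running total 388.0 mg).
Take 3 servings of bell pepper: uses 111 kcal, +51.0 mg calcium (running total 439.0 mg).
Take 2.02 servings of lentils: uses 400 kcal, +48.5 mg calcium (running total 487.5 mg).
Greedy by best ratio exhausts the calories allowance optimally: 487.5 mg.

487.5 mg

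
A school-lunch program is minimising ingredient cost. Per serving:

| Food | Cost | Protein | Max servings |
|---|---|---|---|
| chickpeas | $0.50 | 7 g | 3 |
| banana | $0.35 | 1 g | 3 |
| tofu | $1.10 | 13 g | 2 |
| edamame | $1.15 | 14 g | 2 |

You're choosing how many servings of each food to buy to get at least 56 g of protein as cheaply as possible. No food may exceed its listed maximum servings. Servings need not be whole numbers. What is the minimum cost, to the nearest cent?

$4.39

Cost per g of protein: chickpeas $0.0714, edamame $0.0821, tofu $0.0846, banana $0.3500.
Take 3 servings of chickpeas: +21.0 g protein for $1.50 (total $1.50, still need 35.0 g).
Take 2 servings of edamame: +28.0 g protein for $2.30 (total $3.80, still need 7.0 g).
Take 0.5385 servings of tofu: +7.0 g protein for $0.59 (total $4.39, still need 0.0 g).
Filling from the cheapest source first is optimal under one linear minimum: $4.39.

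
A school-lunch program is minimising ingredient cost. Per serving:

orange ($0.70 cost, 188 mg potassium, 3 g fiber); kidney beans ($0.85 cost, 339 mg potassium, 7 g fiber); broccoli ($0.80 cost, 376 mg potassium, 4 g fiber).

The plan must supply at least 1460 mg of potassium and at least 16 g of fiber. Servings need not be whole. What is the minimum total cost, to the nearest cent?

An LP optimum is at a vertex; with two nutrient constraints at most two foods are used. Check each candidate.
orange only: max(1460/188, 16/3) = 7.766 servings → $5.44.
kidney beans only: max(1460/339, 16/7) = 4.307 servings → $3.66.
broccoli only: max(1460/376, 16/4) = 4 servings → $3.20.
orange + kidney beans: the both-tight solution has a negative serving — not a feasible corner.
orange + broccoli with both tight: 0.4681 servings and 3.649 servings → $3.25.
kidney beans + broccoli with both tight: 0.1379 servings and 3.759 servings → $3.12.
So the least-cost plan costs $3.12.

$3.12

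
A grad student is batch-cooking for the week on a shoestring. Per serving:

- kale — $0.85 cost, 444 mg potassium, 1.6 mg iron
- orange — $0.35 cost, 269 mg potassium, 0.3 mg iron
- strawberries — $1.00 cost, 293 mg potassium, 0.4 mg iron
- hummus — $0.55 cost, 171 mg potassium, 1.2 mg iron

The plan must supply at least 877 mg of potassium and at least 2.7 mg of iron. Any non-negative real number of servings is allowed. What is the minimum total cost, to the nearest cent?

$1.57

Two binding constraints pin down two serving amounts, so the optimal mix uses at most two foods. The candidates are each food alone (scaled to the tighter of potassium/iron) and each pair with both constraints tight.
kale only: max(877/444, 2.7/1.6) = 1.975 servings → $1.68.
orange only: max(877/269, 2.7/0.3) = 9 servings → $3.15.
strawberries only: max(877/293, 2.7/0.4) = 6.75 servings → $6.75.
hummus only: max(877/171, 2.7/1.2) = 5.129 servings → $2.82.
kale + orange with both tight: 1.559 servings and 0.6878 servings → $1.57.
kale + strawberries with both tight: 1.512 servings and 0.7019 servings → $1.99.
kale + hummus with both targets exact would need a negative amount; discard.
orange + strawberries: intersection lies outside the first quadrant.
orange + hummus with both tight: 2.176 servings and 1.706 servings → $1.70.
strawberries + hummus with both tight: 2.086 servings and 1.555 servings → $2.94.
The minimum over all feasible corners is $1.57.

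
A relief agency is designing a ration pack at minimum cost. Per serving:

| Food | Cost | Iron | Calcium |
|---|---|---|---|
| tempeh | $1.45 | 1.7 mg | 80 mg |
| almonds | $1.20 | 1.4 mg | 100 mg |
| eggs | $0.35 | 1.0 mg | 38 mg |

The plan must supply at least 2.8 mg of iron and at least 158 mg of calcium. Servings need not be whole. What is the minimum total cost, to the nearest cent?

$1.46

An LP optimum is at a vertex; with two nutrient constraints at most two foods are used. Check each candidate.
tempeh only: max(2.8/1.7, 158/80) = 1.975 servings → $2.86.
almonds only: max(2.8/1.4, 158/100) = 2 servings → $2.40.
eggs only: max(2.8/1.0, 158/38) = 4.158 servings → $1.46.
tempeh + almonds with both tight: 1.014 servings and 0.769 servings → $2.39.
tempeh + eggs: the both-tight solution has a negative serving — not a feasible corner.
almonds + eggs with both tight: 1.103 servings and 1.256 servings → $1.76.
So the least-cost plan costs $1.46.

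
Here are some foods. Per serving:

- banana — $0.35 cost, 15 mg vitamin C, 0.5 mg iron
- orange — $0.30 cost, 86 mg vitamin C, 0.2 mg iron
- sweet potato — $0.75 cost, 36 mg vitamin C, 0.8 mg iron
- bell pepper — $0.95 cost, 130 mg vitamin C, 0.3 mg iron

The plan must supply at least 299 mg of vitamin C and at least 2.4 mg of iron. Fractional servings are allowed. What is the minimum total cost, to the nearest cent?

$2.13

Compare the cost at each extreme point of the feasible region.
banana only: max(299/15, 2.4/0.5) = 19.93 servings → $6.98.
orange only: max(299/86, 2.4/0.2) = 12 servings → $3.60.
sweet potato only: max(299/36, 2.4/0.8) = 8.306 servings → $6.23.
bell pepper only: max(299/130, 2.4/0.3) = 8 servings → $7.60.
banana + orange with both tight: 3.665 servings and 2.837 servings → $2.13.
banana + sweet potato with both targets exact would need a negative amount; discard.
banana + bell pepper with both tight: 3.674 servings and 1.876 servings → $3.07.
orange + sweet potato with both tight: 2.481 servings and 2.38 servings → $2.53.
orange + bell pepper: the both-tight solution has a negative serving — not a feasible corner.
sweet potato + bell pepper with both tight: 2.385 servings and 1.639 servings → $3.35.
Cheapest feasible corner: $2.13.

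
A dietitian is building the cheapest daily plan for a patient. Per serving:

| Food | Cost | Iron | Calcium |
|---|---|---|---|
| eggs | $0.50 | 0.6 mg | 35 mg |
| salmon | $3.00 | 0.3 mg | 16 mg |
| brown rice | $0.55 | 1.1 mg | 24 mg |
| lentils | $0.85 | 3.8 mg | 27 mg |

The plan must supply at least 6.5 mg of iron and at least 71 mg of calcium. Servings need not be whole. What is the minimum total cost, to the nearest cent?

$1.75

Minimising a linear cost over {iron ≥ 6.5, calcium ≥ 71, servings ≥ 0} — the optimum is at a vertex, using one or two foods.
eggs only: max(6.5/0.6, 71/35) = 10.83 servings → $5.42.
salmon only: max(6.5/0.3, 71/16) = 21.67 servings → $65.00.
brown rice only: max(6.5/1.1, 71/24) = 5.909 servings → $3.25.
lentils only: max(6.5/3.8, 71/27) = 2.63 servings → $2.24.
eggs + salmon with both targets exact would need a negative amount; discard.
eggs + brown rice: intersection lies outside the first quadrant.
eggs + lentils with both tight: 0.8074 servings and 1.583 servings → $1.75.
salmon + brown rice: intersection lies outside the first quadrant.
salmon + lentils with both tight: 1.789 servings and 1.569 servings → $6.70.
brown rice + lentils with both tight: 1.533 servings and 1.267 servings → $1.92.
The minimum over all feasible corners is $1.75.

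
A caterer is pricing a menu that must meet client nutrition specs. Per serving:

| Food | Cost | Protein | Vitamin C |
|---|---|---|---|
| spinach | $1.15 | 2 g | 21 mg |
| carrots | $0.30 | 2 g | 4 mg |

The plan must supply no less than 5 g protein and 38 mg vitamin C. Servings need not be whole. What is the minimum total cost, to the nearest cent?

$2.15

Two binding constraints pin down two serving amounts, so the optimal mix uses at most two foods. The candidates are each food alone (scaled to the tighter of protein/vitamin C) and each pair with both constraints tight.
spinach only: max(5/2, 38/21) = 2.5 servings → $2.88.
carrots only: max(5/2, 38/4) = 9.5 servings → $2.85.
spinach + carrots with both tight: 1.647 servings and 0.8529 servings → $2.15.
Cheapest feasible corner: $2.15.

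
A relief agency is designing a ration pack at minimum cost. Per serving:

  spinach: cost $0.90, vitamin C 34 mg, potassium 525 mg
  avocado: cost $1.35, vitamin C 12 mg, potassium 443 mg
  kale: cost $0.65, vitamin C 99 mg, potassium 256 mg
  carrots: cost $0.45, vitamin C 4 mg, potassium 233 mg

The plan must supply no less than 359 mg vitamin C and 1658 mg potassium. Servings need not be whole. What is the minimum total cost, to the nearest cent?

spinach only: max(359/34, 1658/525) = 10.56 servings → $9.50.
avocado only: max(359/12, 1658/443) = 29.92 servings → $40.39.
kale only: max(359/99, 1658/256) = 6.477 servings → $4.21.
carrots only: max(359/4, 1658/233) = 89.75 servings → $40.39.
spinach + avocado with both targets exact would need a negative amount; discard.
spinach + kale with both tight: 1.669 servings and 3.053 servings → $3.49.
spinach + carrots: intersection lies outside the first quadrant.
avocado + kale with both tight: 1.771 servings and 3.412 servings → $4.61.
avocado + carrots: intersection lies outside the first quadrant.
kale + carrots with both tight: 3.494 servings and 3.277 servings → $3.75.
Cheapest feasible corner: $3.49.

$3.49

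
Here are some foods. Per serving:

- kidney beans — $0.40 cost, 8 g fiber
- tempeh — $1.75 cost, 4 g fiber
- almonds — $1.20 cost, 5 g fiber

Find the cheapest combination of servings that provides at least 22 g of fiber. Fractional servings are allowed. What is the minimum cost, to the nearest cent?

$1.10

Cost per g of fiber: kidney beans $0.0500, almonds $0.2400, tempeh $0.4375.
With no serving limits, use only kidney beans: 22 g / 8 g = 2.75 servings × $0.40 = $1.10.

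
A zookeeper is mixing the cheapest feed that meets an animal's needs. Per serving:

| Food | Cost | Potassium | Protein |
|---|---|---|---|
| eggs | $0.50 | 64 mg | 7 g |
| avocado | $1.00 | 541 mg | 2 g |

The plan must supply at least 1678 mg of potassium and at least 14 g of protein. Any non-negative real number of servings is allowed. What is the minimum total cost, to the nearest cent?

$3.54

For a min-cost LP with two ≥-constraints, a basic feasible solution has at most two positive variables.
eggs only: max(1678/64, 14/7) = 26.22 servings → $13.11.
avocado only: max(1678/541, 14/2) = 7 servings → $7.00.
eggs + avocado with both tight: 1.153 servings and 2.965 servings → $3.54.
So the least-cost plan costs $3.54.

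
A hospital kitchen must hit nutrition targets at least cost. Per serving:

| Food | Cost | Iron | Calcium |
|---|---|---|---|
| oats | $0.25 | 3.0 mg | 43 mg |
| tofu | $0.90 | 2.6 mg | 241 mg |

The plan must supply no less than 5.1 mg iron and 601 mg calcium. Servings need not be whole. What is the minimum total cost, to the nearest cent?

$2.24

A basic optimal solution has at most two foods positive. Try each food alone and each pair with both targets met exactly.
oats only: max(5.1/3.0, 601/43) = 13.98 servings → $3.49.
tofu only: max(5.1/2.6, 601/241) = 2.494 servings → $2.24.
oats + tofu: the both-tight solution has a negative serving — not a feasible corner.
The minimum over all feasible corners is $2.24.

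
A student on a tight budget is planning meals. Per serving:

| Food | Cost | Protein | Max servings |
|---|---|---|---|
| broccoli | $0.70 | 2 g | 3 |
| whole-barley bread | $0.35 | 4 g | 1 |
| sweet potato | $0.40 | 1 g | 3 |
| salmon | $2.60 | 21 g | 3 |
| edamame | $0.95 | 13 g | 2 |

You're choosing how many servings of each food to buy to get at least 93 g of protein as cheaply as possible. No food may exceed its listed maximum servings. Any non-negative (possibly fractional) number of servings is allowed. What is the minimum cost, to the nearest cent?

Cost per g of protein: edamame $0.0731, whole-barley bread $0.0875, salmon $0.1238, broccoli $0.3500, sweet potato $0.4000.
Take 2 servings of edamame: +26.0 g protein for $1.90 (total $1.90, still need 67.0 g).
Take 1 serving of whole-barley bread: +4.0 g protein for $0.35 (total $2.25, still need 63.0 g).
Take 3 servings of salmon: +63.0 g protein for $7.80 (total $10.05, still need 0.0 g).
Filling from the cheapest source first is optimal under one linear minimum: $10.05.

$10.05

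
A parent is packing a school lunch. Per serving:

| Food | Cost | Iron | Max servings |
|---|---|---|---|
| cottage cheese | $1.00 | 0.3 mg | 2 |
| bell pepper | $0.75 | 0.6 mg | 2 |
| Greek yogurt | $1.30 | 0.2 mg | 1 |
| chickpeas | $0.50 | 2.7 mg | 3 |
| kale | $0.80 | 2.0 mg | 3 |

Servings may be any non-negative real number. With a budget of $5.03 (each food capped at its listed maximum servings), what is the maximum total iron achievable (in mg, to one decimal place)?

15.0 mg

Iron per dollar: chickpeas 5.4, kale 2.5, bell pepper 0.8, cottage cheese 0.3, Greek yogurt 0.1538.
Take 3 servings of chickpeas: spends $1.50, +8.1 mg iron (running total 8.1 mg).
Take 3 servings of kale: spends $2.40, +6.0 mg iron (running total 14.1 mg).
Take 1.507 servings of bell pepper: spends $1.13, +0.9 mg iron (running total 15.0 mg).
Filling greedily by iron-per-dollar is optimal for one linear limit, giving 15.0 mg.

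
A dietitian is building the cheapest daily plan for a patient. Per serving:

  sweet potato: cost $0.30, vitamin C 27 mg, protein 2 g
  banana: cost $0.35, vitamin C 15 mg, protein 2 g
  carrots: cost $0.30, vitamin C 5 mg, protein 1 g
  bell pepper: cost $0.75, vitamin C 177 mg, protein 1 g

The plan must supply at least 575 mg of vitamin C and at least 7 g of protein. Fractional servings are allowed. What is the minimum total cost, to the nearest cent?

At the optimum either one food covers both requirements or two foods hit both targets exactly; no other combination can be cheaper.
sweet potato only: max(575/27, 7/2) = 21.3 servings → $6.39.
banana only: max(575/15, 7/2) = 38.33 servings → $13.42.
carrots only: max(575/5, 7/1) = 115 servings → $34.50.
bell pepper only: max(575/177, 7/1) = 7 servings → $5.25.
sweet potato + banana with both targets exact would need a negative amount; discard.
sweet potato + carrots: the both-tight solution has a negative serving — not a feasible corner.
sweet potato + bell pepper with both tight: 2.031 servings and 2.939 servings → $2.81.
banana + carrots with both targets exact would need a negative amount; discard.
banana + bell pepper with both tight: 1.959 servings and 3.083 servings → $3.00.
carrots + bell pepper with both tight: 3.86 servings and 3.14 servings → $3.51.
The minimum over all feasible corners is $2.81.

$2.81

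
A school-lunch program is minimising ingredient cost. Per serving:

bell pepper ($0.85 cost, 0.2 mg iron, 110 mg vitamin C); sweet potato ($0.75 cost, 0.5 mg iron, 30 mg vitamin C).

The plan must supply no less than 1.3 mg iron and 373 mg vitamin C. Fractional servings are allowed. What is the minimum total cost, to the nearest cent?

$3.61

A basic optimal solution has at most two foods positive. Try each food alone and each pair with both targets met exactly.
bell pepper only: max(1.3/0.2, 373/110) = 6.5 servings → $5.53.
sweet potato only: max(1.3/0.5, 373/30) = 12.43 servings → $9.32.
bell pepper + sweet potato with both tight: 3.01 servings and 1.396 servings → $3.61.
Cheapest feasible corner: $3.61.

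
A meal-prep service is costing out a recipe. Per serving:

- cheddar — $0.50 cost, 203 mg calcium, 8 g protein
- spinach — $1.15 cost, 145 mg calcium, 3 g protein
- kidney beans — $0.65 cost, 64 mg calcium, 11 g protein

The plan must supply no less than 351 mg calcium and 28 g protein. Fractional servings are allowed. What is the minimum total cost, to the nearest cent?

With two linear requirements the optimum uses one or two foods; enumerate the corners.
cheddar only: max(351/203, 28/8) = 3.5 servings → $1.75.
spinach only: max(351/145, 28/3) = 9.333 servings → $10.73.
kidney beans only: max(351/64, 28/11) = 5.484 servings → $3.56.
cheddar + spinach: intersection lies outside the first quadrant.
cheddar + kidney beans with both tight: 1.202 servings and 1.671 servings → $1.69.
spinach + kidney beans with both tight: 1.475 servings and 2.143 servings → $3.09.
The minimum over all feasible corners is $1.69.

$1.69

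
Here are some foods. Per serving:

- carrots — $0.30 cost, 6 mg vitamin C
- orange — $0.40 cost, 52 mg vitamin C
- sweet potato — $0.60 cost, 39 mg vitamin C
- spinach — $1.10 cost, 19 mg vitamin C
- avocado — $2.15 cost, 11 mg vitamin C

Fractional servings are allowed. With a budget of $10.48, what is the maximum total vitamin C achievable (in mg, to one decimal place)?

1362.4 mg

Vitamin C per dollar: orange 130, sweet potato 65, carrots 20, spinach 17.27, avocado 5.116.
With no serving limits, spend the whole cost allowance on orange: $10.48 / $0.40 × 52 mg = 1362.4 mg.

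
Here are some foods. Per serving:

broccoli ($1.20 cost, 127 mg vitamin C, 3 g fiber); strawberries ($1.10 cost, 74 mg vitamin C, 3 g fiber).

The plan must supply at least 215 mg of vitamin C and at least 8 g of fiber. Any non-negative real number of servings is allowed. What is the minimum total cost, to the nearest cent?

Compare the cost at each extreme point of the feasible region.
broccoli only: max(215/127, 8/3) = 2.667 servings → $3.20.
strawberries only: max(215/74, 8/3) = 2.905 servings → $3.20.
broccoli + strawberries with both tight: 0.3333 servings and 2.333 servings → $2.97.
The minimum over all feasible corners is $2.97.

$2.97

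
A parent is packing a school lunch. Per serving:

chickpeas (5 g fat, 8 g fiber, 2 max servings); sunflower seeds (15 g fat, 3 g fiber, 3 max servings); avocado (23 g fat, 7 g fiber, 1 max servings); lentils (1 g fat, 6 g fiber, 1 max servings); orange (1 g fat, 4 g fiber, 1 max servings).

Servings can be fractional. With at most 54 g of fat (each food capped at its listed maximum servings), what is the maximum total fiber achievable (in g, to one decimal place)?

Fiber per g fat: lentils 6, orange 4, chickpeas 1.6, avocado 0.3043, sunflower seeds 0.2.
Take 1 serving of lentils: uses 1 g fat, +6.0 g fiber (running total 6.0 g).
Take 1 serving of orange: uses 1 g fat, +4.0 g fiber (running total 10.0 g).
Take 2 servings of chickpeas: uses 10 g fat, +16.0 g fiber (running total 26.0 g).
Take 1 serving of avocado: uses 23 g fat, +7.0 g fiber (running total 33.0 g).
Take 1.267 servings of sunflower seeds: uses 19 g fat, +3.8 g fiber (running total 36.8 g).
Greedy by best ratio exhausts the fat allowance optimally: 36.8 g.

36.8 g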